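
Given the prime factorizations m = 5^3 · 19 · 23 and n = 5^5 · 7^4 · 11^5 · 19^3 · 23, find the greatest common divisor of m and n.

54625

min exponent per shared prime: 5^3 · 19 · 23 = 54625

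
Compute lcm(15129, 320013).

gcd first: 320013 = 21·15129 + 2304; 15129 = 6·2304 + 1305; 2304 = 1·1305 + 999; 1305 = 1·999 + 306; 999 = 3·306 + 81; 306 = 3·81 + 63; 81 = 1·63 + 18; 63 = 3·18 + 9; 18 = 2·9 + 0 → gcd = 9
lcm = 15129·320013/gcd = 4841476677/9 = 537941853

537941853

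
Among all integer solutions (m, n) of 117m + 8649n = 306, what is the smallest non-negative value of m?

594

Euclid: 8649 = 73·117 + 108; 117 = 1·108 + 9; 108 = 12·9 + 0 → gcd = 9; 306 = 9·34.
Back-substitution yields 117·(74) + 8649·(-1) = 9, so one solution is m = 74·34 = 2516, n = -1·34 = -34.
Solutions in m differ by 8649/9 = 961; the one in [0, 961) is 2516 mod 961 = 594.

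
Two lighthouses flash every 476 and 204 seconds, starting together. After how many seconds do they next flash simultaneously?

476 = 2² · 7 · 17; 204 = 2² · 3 · 17
max exponents: 2² · 3 · 7 · 17 = 1428

1428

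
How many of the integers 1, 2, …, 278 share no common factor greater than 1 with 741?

163

741 = 3·13·19. Inclusion–exclusion on these primes:
278 − ⌊278/3⌋ − ⌊278/13⌋ − ⌊278/19⌋ + ⌊278/39⌋ + ⌊278/57⌋ + ⌊278/247⌋ − ⌊278/741⌋ = 163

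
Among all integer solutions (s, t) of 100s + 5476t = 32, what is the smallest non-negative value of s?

986

Euclid: 5476 = 54·100 + 76; 100 = 1·76 + 24; 76 = 3·24 + 4; 24 = 6·4 + 0 → gcd = 4; 32 = 4·8.
Back-substitution yields 100·(-219) + 5476·(4) = 4, so one solution is s = -219·8 = -1752, t = 4·8 = 32.
Solutions in s differ by 5476/4 = 1369; the one in [0, 1369) is -1752 mod 1369 = 986.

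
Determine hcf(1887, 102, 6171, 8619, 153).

1887 = 3 · 17 · 37; 102 = 2 · 3 · 17; 6171 = 3 · 11² · 17; 8619 = 3 · 13² · 17; 153 = 3² · 17
gcd takes min exponent of each prime: 3 · 17 = 51

51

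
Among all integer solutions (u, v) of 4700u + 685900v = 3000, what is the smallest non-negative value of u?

1460

Euclid: 685900 = 145·4700 + 4400; 4700 = 1·4400 + 300; 4400 = 14·300 + 200; 300 = 1·200 + 100; 200 = 2·100 + 0 → gcd = 100; 3000 = 100·30.
Back-substitution yields 4700·(2335) + 685900·(-16) = 100, so one solution is u = 2335·30 = 70050, v = -16·30 = -480.
Solutions in u differ by 685900/100 = 6859; the one in [0, 6859) is 70050 mod 6859 = 1460.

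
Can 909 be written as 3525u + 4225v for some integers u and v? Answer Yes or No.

By Bézout, 3525u + 4225v = 909 has integer solutions iff gcd(3525, 4225) | 909.
Euclid: 4225 = 1·3525 + 700; 3525 = 5·700 + 25; 700 = 28·25 + 0. gcd = 25; 909 mod 25 = 9. No.

No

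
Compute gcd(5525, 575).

Euclid: 5525 = 9·575 + 350; 575 = 1·350 + 225; 350 = 1·225 + 125; 225 = 1·125 + 100; 125 = 1·100 + 25; 100 = 4·25 + 0. Last nonzero remainder: 25.

25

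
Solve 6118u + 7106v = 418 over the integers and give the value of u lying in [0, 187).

165

gcd(6118, 7106) = 38 (Euclid: 7106 = 1·6118 + 988; 6118 = 6·988 + 190; 988 = 5·190 + 38; 190 = 5·38 + 0), and 38 | 418.
Extended Euclid: 6118·(-36) + 7106·(31) = 38. Scale by 11: u₀ = -396.
General solution u = u₀ + 187t; reducing mod 187 gives u = 165 (and v = -142).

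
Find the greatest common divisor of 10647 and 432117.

63

Euclid: 432117 = 40·10647 + 6237; 10647 = 1·6237 + 4410; 6237 = 1·4410 + 1827; 4410 = 2·1827 + 756; 1827 = 2·756 + 315; 756 = 2·315 + 126; 315 = 2·126 + 63; 126 = 2·63 + 0. Last nonzero remainder: 63.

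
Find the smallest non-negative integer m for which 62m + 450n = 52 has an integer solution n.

gcd(62, 450) = 2 (Euclid: 450 = 7·62 + 16; 62 = 3·16 + 14; 16 = 1·14 + 2; 14 = 7·2 + 0), and 2 | 52.
Extended Euclid: 62·(-29) + 450·(4) = 2. Scale by 26: m₀ = -754.
General solution m = m₀ + 225t; reducing mod 225 gives m = 146 (and n = -20).

146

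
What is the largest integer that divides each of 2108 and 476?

Euclid: 2108 = 4·476 + 204; 476 = 2·204 + 68; 204 = 3·68 + 0. Last nonzero remainder: 68.

68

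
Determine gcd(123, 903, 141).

gcd(123, 903): 903 = 7·123 + 42; 123 = 2·42 + 39; 42 = 1·39 + 3; 39 = 13·3 + 0 → 3
gcd(3, 141): 141 = 47·3 + 0 → 3

3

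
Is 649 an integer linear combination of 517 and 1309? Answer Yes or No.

Yes

By Bézout, 517p − 1309q = 649 has integer solutions iff gcd(517, 1309) | 649.
Euclid: 1309 = 2·517 + 275; 517 = 1·275 + 242; 275 = 1·242 + 33; 242 = 7·33 + 11; 33 = 3·11 + 0. gcd = 11; 649 mod 11 = 0. Yes.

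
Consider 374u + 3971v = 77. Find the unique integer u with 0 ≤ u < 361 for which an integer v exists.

117

Euclid: 3971 = 10·374 + 231; 374 = 1·231 + 143; 231 = 1·143 + 88; 143 = 1·88 + 55; 88 = 1·55 + 33; 55 = 1·33 + 22; 33 = 1·22 + 11; 22 = 2·11 + 0 → gcd = 11; 77 = 11·7.
Back-substitution yields 374·(-138) + 3971·(13) = 11, so one solution is u = -138·7 = -966, v = 13·7 = 91.
Solutions in u differ by 3971/11 = 361; the one in [0, 361) is -966 mod 361 = 117.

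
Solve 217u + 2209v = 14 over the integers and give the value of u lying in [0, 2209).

Euclid: 2209 = 10·217 + 39; 217 = 5·39 + 22; 39 = 1·22 + 17; 22 = 1·17 + 5; 17 = 3·5 + 2; 5 = 2·2 + 1; 2 = 2·1 + 0 → gcd = 1; 14 = 1·14.
Back-substitution yields 217·(906) + 2209·(-89) = 1, so one solution is u = 906·14 = 12684, v = -89·14 = -1246.
Solutions in u differ by 2209/1 = 2209; the one in [0, 2209) is 12684 mod 2209 = 1639.

1639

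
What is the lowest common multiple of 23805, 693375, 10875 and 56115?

23805 = 3² · 5 · 23²; 693375 = 3 · 5³ · 43²; 10875 = 3 · 5³ · 29; 56115 = 3² · 5 · 29 · 43
lcm takes max exponent of each prime: 3² · 5³ · 23² · 29 · 43² = 31911197625

31911197625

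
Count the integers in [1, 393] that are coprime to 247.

Prime factors of 247: 13, 19. Count integers ≤ 393 divisible by none of them.
By inclusion–exclusion: 393 − ⌊393/13⌋ − ⌊393/19⌋ + ⌊393/247⌋ = 344.

344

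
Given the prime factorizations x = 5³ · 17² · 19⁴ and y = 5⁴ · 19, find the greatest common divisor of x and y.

2375

min exponent per shared prime: 5³ · 19 = 2375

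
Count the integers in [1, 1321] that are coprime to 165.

641

Prime factors of 165: 3, 5, 11. Count integers ≤ 1321 divisible by none of them.
By inclusion–exclusion: 1321 − ⌊1321/3⌋ − ⌊1321/5⌋ − ⌊1321/11⌋ + ⌊1321/15⌋ + ⌊1321/33⌋ + ⌊1321/55⌋ − ⌊1321/165⌋ = 641.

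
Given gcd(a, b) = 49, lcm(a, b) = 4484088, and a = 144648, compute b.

1519

Using ab = gcd(a,b)·lcm(a,b) = 49·4484088 = 219720312, we get b = 219720312/144648 = 1519.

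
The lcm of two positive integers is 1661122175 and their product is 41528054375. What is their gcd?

25

From gcd × lcm = mn: gcd = 41528054375 / 1661122175 = 25.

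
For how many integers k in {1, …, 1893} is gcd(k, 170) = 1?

Prime factors of 170: 2, 5, 17. Count integers ≤ 1893 divisible by none of them.
By inclusion–exclusion: 1893 − ⌊1893/2⌋ − ⌊1893/5⌋ − ⌊1893/17⌋ + ⌊1893/10⌋ + ⌊1893/34⌋ + ⌊1893/85⌋ − ⌊1893/170⌋ = 713.

713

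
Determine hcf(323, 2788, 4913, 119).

17

gcd(323, 2788): 2788 = 8·323 + 204; 323 = 1·204 + 119; 204 = 1·119 + 85; 119 = 1·85 + 34; 85 = 2·34 + 17; 34 = 2·17 + 0 → 17
gcd(17, 4913): 4913 = 289·17 + 0 → 17
gcd(17, 119): 119 = 7·17 + 0 → 17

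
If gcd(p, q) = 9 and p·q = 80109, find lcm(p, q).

8901

For any two positive integers, gcd × lcm equals their product. Hence lcm = 80109 / 9 = 8901.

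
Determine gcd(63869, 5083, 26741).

gcd(63869, 5083): 63869 = 12·5083 + 2873; 5083 = 1·2873 + 2210; 2873 = 1·2210 + 663; 2210 = 3·663 + 221; 663 = 3·221 + 0 → 221
gcd(221, 26741): 26741 = 121·221 + 0 → 221

221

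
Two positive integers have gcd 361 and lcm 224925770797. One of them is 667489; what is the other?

121647253

Using ab = gcd(a,b)·lcm(a,b) = 361·224925770797 = 81198203257717, we get b = 81198203257717/667489 = 121647253.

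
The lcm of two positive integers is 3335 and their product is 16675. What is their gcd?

gcd·lcm = product, so gcd = 16675/3335 = 5.

5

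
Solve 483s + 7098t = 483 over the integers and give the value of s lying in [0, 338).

1

Euclid: 7098 = 14·483 + 336; 483 = 1·336 + 147; 336 = 2·147 + 42; 147 = 3·42 + 21; 42 = 2·21 + 0 → gcd = 21; 483 = 21·23.
Back-substitution yields 483·(147) + 7098·(-10) = 21, so one solution is s = 147·23 = 3381, t = -10·23 = -230.
Solutions in s differ by 7098/21 = 338; the one in [0, 338) is 3381 mod 338 = 1.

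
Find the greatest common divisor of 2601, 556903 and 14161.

gcd(2601, 556903): 556903 = 214·2601 + 289; 2601 = 9·289 + 0 → 289
gcd(289, 14161): 14161 = 49·289 + 0 → 289

289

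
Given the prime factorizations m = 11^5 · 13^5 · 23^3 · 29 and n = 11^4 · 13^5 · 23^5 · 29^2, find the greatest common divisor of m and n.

1918090119161359

min exponent per shared prime: 11^4 · 13^5 · 23^3 · 29 = 1918090119161359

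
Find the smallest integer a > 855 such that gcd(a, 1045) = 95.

1045 = 95·11. Any a with gcd(a, 1045) = 95 is a multiple of 95, say 95s, with s coprime to 11.
Need s > 855/95, so s ≥ 10. First s ≥ 10 with gcd(s, 11) = 1 is s = 10. Thus a = 95·10 = 950.

950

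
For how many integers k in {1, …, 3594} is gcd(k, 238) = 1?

1449

Prime factors of 238: 2, 7, 17. Count integers ≤ 3594 divisible by none of them.
By inclusion–exclusion: 3594 − ⌊3594/2⌋ − ⌊3594/7⌋ − ⌊3594/17⌋ + ⌊3594/14⌋ + ⌊3594/34⌋ + ⌊3594/119⌋ − ⌊3594/238⌋ = 1449.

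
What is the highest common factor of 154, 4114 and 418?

22

gcd(154, 4114): 4114 = 26·154 + 110; 154 = 1·110 + 44; 110 = 2·44 + 22; 44 = 2·22 + 0 → 22
gcd(22, 418): 418 = 19·22 + 0 → 22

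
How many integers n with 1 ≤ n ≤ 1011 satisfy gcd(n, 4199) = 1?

833

Prime factors of 4199: 13, 17, 19. Count integers ≤ 1011 divisible by none of them.
By inclusion–exclusion: 1011 − ⌊1011/13⌋ − ⌊1011/17⌋ − ⌊1011/19⌋ + ⌊1011/221⌋ + ⌊1011/247⌋ + ⌊1011/323⌋ − ⌊1011/4199⌋ = 833.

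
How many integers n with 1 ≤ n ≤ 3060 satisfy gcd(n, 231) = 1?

1588

Prime factors of 231: 3, 7, 11. Count integers ≤ 3060 divisible by none of them.
By inclusion–exclusion: 3060 − ⌊3060/3⌋ − ⌊3060/7⌋ − ⌊3060/11⌋ + ⌊3060/21⌋ + ⌊3060/33⌋ + ⌊3060/77⌋ − ⌊3060/231⌋ = 1588.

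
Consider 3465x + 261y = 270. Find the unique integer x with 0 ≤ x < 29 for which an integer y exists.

11

gcd(3465, 261) = 9 (Euclid: 3465 = 13·261 + 72; 261 = 3·72 + 45; 72 = 1·45 + 27; 45 = 1·27 + 18; 27 = 1·18 + 9; 18 = 2·9 + 0), and 9 | 270.
Extended Euclid: 3465·(11) + 261·(-146) = 9. Scale by 30: x₀ = 330.
General solution x = x₀ + 29t; reducing mod 29 gives x = 11 (and y = -145).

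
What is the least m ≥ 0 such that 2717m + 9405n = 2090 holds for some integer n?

Reduce mod 9405: 2717m ≡ 2090 (mod 9405). With g = gcd(2717, 9405) = 209 dividing 2090, divide through: 13m ≡ 10 (mod 45).
Since gcd(13, 45) = 1, m ≡ 10·(13)⁻¹ ≡ 25 (mod 45). Smallest non-negative: 25.

25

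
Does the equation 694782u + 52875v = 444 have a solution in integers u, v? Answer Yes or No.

By Bézout, 694782u + 52875v = 444 has integer solutions iff gcd(694782, 52875) | 444.
Euclid: 694782 = 13·52875 + 7407; 52875 = 7·7407 + 1026; 7407 = 7·1026 + 225; 1026 = 4·225 + 126; 225 = 1·126 + 99; 126 = 1·99 + 27; 99 = 3·27 + 18; 27 = 1·18 + 9; 18 = 2·9 + 0. gcd = 9; 444 mod 9 = 3. No.

No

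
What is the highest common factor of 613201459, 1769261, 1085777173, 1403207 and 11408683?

gcd(613201459, 1769261): 613201459 = 346·1769261 + 1037153; 1769261 = 1·1037153 + 732108; 1037153 = 1·732108 + 305045; 732108 = 2·305045 + 122018; 305045 = 2·122018 + 61009; 122018 = 2·61009 + 0 → 61009
gcd(61009, 1085777173): 1085777173 = 17797·61009 + 0 → 61009
gcd(61009, 1403207): 1403207 = 23·61009 + 0 → 61009
gcd(61009, 11408683): 11408683 = 187·61009 + 0 → 61009

61009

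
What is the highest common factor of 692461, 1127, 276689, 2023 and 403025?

7

gcd(692461, 1127): 692461 = 614·1127 + 483; 1127 = 2·483 + 161; 483 = 3·161 + 0 → 161
gcd(161, 276689): 276689 = 1718·161 + 91; 161 = 1·91 + 70; 91 = 1·70 + 21; 70 = 3·21 + 7; 21 = 3·7 + 0 → 7
gcd(7, 2023): 2023 = 289·7 + 0 → 7
gcd(7, 403025): 403025 = 57575·7 + 0 → 7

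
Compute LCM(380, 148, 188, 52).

380 = 2² · 5 · 19; 148 = 2² · 37; 188 = 2² · 47; 52 = 2² · 13
lcm takes max exponent of each prime: 2² · 5 · 13 · 19 · 37 · 47 = 8590660

8590660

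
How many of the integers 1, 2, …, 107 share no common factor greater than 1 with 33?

Prime factors of 33: 3, 11. Count integers ≤ 107 divisible by none of them.
By inclusion–exclusion: 107 − ⌊107/3⌋ − ⌊107/11⌋ + ⌊107/33⌋ = 66.

66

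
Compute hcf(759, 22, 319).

11

759 = 3 · 11 · 23; 22 = 2 · 11; 319 = 11 · 29
gcd takes min exponent of each prime: 11 = 11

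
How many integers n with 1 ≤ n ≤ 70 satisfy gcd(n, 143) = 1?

59

Prime factors of 143: 11, 13. Count integers ≤ 70 divisible by none of them.
By inclusion–exclusion: 70 − ⌊70/11⌋ − ⌊70/13⌋ + ⌊70/143⌋ = 59.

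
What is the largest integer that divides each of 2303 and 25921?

Euclid: 25921 = 11·2303 + 588; 2303 = 3·588 + 539; 588 = 1·539 + 49; 539 = 11·49 + 0. Last nonzero remainder: 49.

49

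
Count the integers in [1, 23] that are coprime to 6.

Prime factors of 6: 2, 3. Count integers ≤ 23 divisible by none of them.
By inclusion–exclusion: 23 − ⌊23/2⌋ − ⌊23/3⌋ + ⌊23/6⌋ = 8.

8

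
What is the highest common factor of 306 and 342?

306 = 2 · 3² · 17
342 = 2 · 3² · 19
Common: 2 · 3² = 18

18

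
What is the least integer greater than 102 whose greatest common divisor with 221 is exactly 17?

119

gcd(k, 221) = 17 forces 17 | k; write k = 17s. Then gcd(17s, 17·13) = 17·gcd(s, 13), so need gcd(s, 13) = 1.
17s > 102 gives s ≥ 7. The least s ≥ 7 coprime to 13 is 7, so k = 17·7 = 119.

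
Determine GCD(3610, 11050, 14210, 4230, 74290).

3610 = 2 · 5 · 19²; 11050 = 2 · 5² · 13 · 17; 14210 = 2 · 5 · 7² · 29; 4230 = 2 · 3² · 5 · 47; 74290 = 2 · 5 · 17 · 19 · 23
gcd takes min exponent of each prime: 2 · 5 = 10

10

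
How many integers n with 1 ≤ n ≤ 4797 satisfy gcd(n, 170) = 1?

Prime factors of 170: 2, 5, 17. Count integers ≤ 4797 divisible by none of them.
By inclusion–exclusion: 4797 − ⌊4797/2⌋ − ⌊4797/5⌋ − ⌊4797/17⌋ + ⌊4797/10⌋ + ⌊4797/34⌋ + ⌊4797/85⌋ − ⌊4797/170⌋ = 1806.

1806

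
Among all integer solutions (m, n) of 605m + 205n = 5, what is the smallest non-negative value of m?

20

Reduce mod 205: 605m ≡ 5 (mod 205). With g = gcd(605, 205) = 5 dividing 5, divide through: 121m ≡ 1 (mod 41).
Since gcd(121, 41) = 1, m ≡ 1·(121)⁻¹ ≡ 20 (mod 41). Smallest non-negative: 20.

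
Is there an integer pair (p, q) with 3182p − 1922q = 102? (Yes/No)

By Bézout, 3182p − 1922q = 102 has integer solutions iff gcd(3182, 1922) | 102.
Euclid: 3182 = 1·1922 + 1260; 1922 = 1·1260 + 662; 1260 = 1·662 + 598; 662 = 1·598 + 64; 598 = 9·64 + 22; 64 = 2·22 + 20; 22 = 1·20 + 2; 20 = 10·2 + 0. gcd = 2; 102 mod 2 = 0. Yes.

Yes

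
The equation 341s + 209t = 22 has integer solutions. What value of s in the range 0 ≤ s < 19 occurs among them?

16

Reduce mod 209: 341s ≡ 22 (mod 209). With g = gcd(341, 209) = 11 dividing 22, divide through: 31s ≡ 2 (mod 19).
Since gcd(31, 19) = 1, s ≡ 2·(31)⁻¹ ≡ 16 (mod 19). Smallest non-negative: 16.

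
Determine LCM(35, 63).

gcd first: 63 = 1·35 + 28; 35 = 1·28 + 7; 28 = 4·7 + 0 → gcd = 7
lcm = 35·63/gcd = 2205/7 = 315

315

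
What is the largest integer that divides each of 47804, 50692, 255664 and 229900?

76

47804 = 2² · 17 · 19 · 37; 50692 = 2² · 19 · 23 · 29; 255664 = 2⁴ · 19 · 29²; 229900 = 2² · 5² · 11² · 19
gcd takes min exponent of each prime: 2² · 19 = 76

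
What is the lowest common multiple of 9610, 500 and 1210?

58140500

9610 = 2 · 5 · 31²; 500 = 2² · 5³; 1210 = 2 · 5 · 11²
lcm takes max exponent of each prime: 2² · 5³ · 11² · 31² = 58140500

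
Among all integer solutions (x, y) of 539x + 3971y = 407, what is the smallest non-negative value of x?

126

Reduce mod 3971: 539x ≡ 407 (mod 3971). With g = gcd(539, 3971) = 11 dividing 407, divide through: 49x ≡ 37 (mod 361).
Since gcd(49, 361) = 1, x ≡ 37·(49)⁻¹ ≡ 126 (mod 361). Smallest non-negative: 126.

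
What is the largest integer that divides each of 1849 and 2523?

Euclid: 2523 = 1·1849 + 674; 1849 = 2·674 + 501; 674 = 1·501 + 173; 501 = 2·173 + 155; 173 = 1·155 + 18; 155 = 8·18 + 11; 18 = 1·11 + 7; 11 = 1·7 + 4; 7 = 1·4 + 3; 4 = 1·3 + 1; 3 = 3·1 + 0. Last nonzero remainder: 1.

1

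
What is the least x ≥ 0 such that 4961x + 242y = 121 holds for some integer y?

1

Euclid: 4961 = 20·242 + 121; 242 = 2·121 + 0 → gcd = 121; 121 = 121·1.
Back-substitution yields 4961·(1) + 242·(-20) = 121, so one solution is x = 1·1 = 1, y = -20·1 = -20.
Solutions in x differ by 242/121 = 2; the one in [0, 2) is 1 mod 2 = 1.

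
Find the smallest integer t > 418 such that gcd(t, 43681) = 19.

437

Multiples of 19 above 418: 19·23, 19·24, … . Need the cofactor coprime to 43681/19 = 2299.
Checking s = 23, 24, … the first with gcd(s, 2299) = 1 is s = 23, giving 437.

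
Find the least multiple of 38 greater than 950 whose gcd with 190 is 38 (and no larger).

Multiples of 38 above 950: 38·26, 38·27, … . Need the cofactor coprime to 190/38 = 5.
Checking s = 26, 27, … the first with gcd(s, 5) = 1 is s = 26, giving 988.

988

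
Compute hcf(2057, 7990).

17

2057 = 11² · 17
7990 = 2 · 5 · 17 · 47
Common: 17 = 17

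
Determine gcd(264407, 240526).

143

264407 = 11 · 13 · 43²
240526 = 2 · 11 · 13 · 29²
Common: 11 · 13 = 143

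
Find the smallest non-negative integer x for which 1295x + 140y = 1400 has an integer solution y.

Reduce mod 140: 1295x ≡ 1400 (mod 140). With g = gcd(1295, 140) = 35 dividing 1400, divide through: 37x ≡ 40 (mod 4).
Since gcd(37, 4) = 1, x ≡ 40·(37)⁻¹ ≡ 0 (mod 4). Smallest non-negative: 0.

0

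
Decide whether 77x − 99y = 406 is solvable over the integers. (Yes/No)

By Bézout, 77x − 99y = 406 has integer solutions iff gcd(77, 99) | 406.
Euclid: 99 = 1·77 + 22; 77 = 3·22 + 11; 22 = 2·11 + 0. gcd = 11; 406 mod 11 = 10. No.

No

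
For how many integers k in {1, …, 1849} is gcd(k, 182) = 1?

732

Prime factors of 182: 2, 7, 13. Count integers ≤ 1849 divisible by none of them.
By inclusion–exclusion: 1849 − ⌊1849/2⌋ − ⌊1849/7⌋ − ⌊1849/13⌋ + ⌊1849/14⌋ + ⌊1849/26⌋ + ⌊1849/91⌋ − ⌊1849/182⌋ = 732.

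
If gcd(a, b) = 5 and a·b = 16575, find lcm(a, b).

gcd·lcm = product, so lcm = 16575/5 = 3315.

3315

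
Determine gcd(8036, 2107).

49

8036 = 2² · 7² · 41
2107 = 7² · 43
Common: 7² = 49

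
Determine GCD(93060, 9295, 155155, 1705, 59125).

93060 = 2² · 3² · 5 · 11 · 47; 9295 = 5 · 11 · 13²; 155155 = 5 · 7 · 11 · 13 · 31; 1705 = 5 · 11 · 31; 59125 = 5³ · 11 · 43
gcd takes min exponent of each prime: 5 · 11 = 55

55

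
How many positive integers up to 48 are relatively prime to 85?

85 = 5·17. Inclusion–exclusion on these primes:
48 − ⌊48/5⌋ − ⌊48/17⌋ + ⌊48/85⌋ = 37

37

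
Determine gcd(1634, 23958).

Euclid: 23958 = 14·1634 + 1082; 1634 = 1·1082 + 552; 1082 = 1·552 + 530; 552 = 1·530 + 22; 530 = 24·22 + 2; 22 = 11·2 + 0. Last nonzero remainder: 2.

2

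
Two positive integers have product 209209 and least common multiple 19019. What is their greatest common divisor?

gcd·lcm = product, so gcd = 209209/19019 = 11.

11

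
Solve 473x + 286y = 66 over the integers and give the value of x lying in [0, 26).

Euclid: 473 = 1·286 + 187; 286 = 1·187 + 99; 187 = 1·99 + 88; 99 = 1·88 + 11; 88 = 8·11 + 0 → gcd = 11; 66 = 11·6.
Back-substitution yields 473·(-3) + 286·(5) = 11, so one solution is x = -3·6 = -18, y = 5·6 = 30.
Solutions in x differ by 286/11 = 26; the one in [0, 26) is -18 mod 26 = 8.

8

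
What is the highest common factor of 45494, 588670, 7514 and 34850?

gcd(45494, 588670): 588670 = 12·45494 + 42742; 45494 = 1·42742 + 2752; 42742 = 15·2752 + 1462; 2752 = 1·1462 + 1290; 1462 = 1·1290 + 172; 1290 = 7·172 + 86; 172 = 2·86 + 0 → 86
gcd(86, 7514): 7514 = 87·86 + 32; 86 = 2·32 + 22; 32 = 1·22 + 10; 22 = 2·10 + 2; 10 = 5·2 + 0 → 2
gcd(2, 34850): 34850 = 17425·2 + 0 → 2

2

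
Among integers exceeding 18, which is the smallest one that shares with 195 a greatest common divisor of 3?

195 = 3·65. Any t with gcd(t, 195) = 3 is a multiple of 3, say 3s, with s coprime to 65.
Need s > 18/3, so s ≥ 7. First s ≥ 7 with gcd(s, 65) = 1 is s = 7. Thus t = 3·7 = 21.

21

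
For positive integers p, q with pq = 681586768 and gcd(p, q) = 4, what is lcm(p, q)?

For any two positive integers, gcd × lcm equals their product. Hence lcm = 681586768 / 4 = 170396692.

170396692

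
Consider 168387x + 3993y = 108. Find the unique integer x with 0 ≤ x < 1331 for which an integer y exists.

651

Reduce mod 3993: 168387x ≡ 108 (mod 3993). With g = gcd(168387, 3993) = 3 dividing 108, divide through: 56129x ≡ 36 (mod 1331).
Since gcd(56129, 1331) = 1, x ≡ 36·(56129)⁻¹ ≡ 651 (mod 1331). Smallest non-negative: 651.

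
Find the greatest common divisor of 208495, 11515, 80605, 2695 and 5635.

245

gcd(208495, 11515): 208495 = 18·11515 + 1225; 11515 = 9·1225 + 490; 1225 = 2·490 + 245; 490 = 2·245 + 0 → 245
gcd(245, 80605): 80605 = 329·245 + 0 → 245
gcd(245, 2695): 2695 = 11·245 + 0 → 245
gcd(245, 5635): 5635 = 23·245 + 0 → 245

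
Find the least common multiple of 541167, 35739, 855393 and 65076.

56632111320708

541167 = 3 · 11 · 23² · 31; 35739 = 3² · 11 · 19²; 855393 = 3 · 7² · 11 · 23²; 65076 = 2² · 3 · 11 · 17 · 29
lcm takes max exponent of each prime: 2² · 3² · 7² · 11 · 17 · 19² · 23² · 29 · 31 = 56632111320708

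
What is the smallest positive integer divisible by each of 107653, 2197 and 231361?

107653 = 7² · 13³; 2197 = 13³; 231361 = 13² · 37²
lcm takes max exponent of each prime: 7² · 13³ · 37² = 147376957

147376957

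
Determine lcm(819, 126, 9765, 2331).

9393930

819 = 3² · 7 · 13; 126 = 2 · 3² · 7; 9765 = 3² · 5 · 7 · 31; 2331 = 3² · 7 · 37
lcm takes max exponent of each prime: 2 · 3² · 5 · 7 · 13 · 31 · 37 = 9393930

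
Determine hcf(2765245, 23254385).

Euclid: 23254385 = 8·2765245 + 1132425; 2765245 = 2·1132425 + 500395; 1132425 = 2·500395 + 131635; 500395 = 3·131635 + 105490; 131635 = 1·105490 + 26145; 105490 = 4·26145 + 910; 26145 = 28·910 + 665; 910 = 1·665 + 245; 665 = 2·245 + 175; 245 = 1·175 + 70; 175 = 2·70 + 35; 70 = 2·35 + 0. Last nonzero remainder: 35.

35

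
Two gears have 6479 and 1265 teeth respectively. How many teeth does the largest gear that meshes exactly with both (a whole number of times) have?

Euclid: 6479 = 5·1265 + 154; 1265 = 8·154 + 33; 154 = 4·33 + 22; 33 = 1·22 + 11; 22 = 2·11 + 0. Last nonzero remainder: 11.

11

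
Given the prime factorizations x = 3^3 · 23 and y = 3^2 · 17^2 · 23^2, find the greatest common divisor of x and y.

207

min exponent per shared prime: 3^2 · 23 = 207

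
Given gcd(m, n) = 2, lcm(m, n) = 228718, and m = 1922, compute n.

m·n = gcd·lcm = 2·228718 = 457436, so n = 457436/1922 = 238.

238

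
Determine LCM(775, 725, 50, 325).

584350

775 = 5² · 31; 725 = 5² · 29; 50 = 2 · 5²; 325 = 5² · 13
lcm takes max exponent of each prime: 2 · 5² · 13 · 29 · 31 = 584350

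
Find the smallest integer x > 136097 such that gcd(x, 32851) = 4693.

Multiples of 4693 above 136097: 4693·30, 4693·31, … . Need the cofactor coprime to 32851/4693 = 7.
Checking s = 30, 31, … the first with gcd(s, 7) = 1 is s = 30, giving 140790.

140790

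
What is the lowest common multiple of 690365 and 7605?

gcd first: 690365 = 90·7605 + 5915; 7605 = 1·5915 + 1690; 5915 = 3·1690 + 845; 1690 = 2·845 + 0 → gcd = 845
lcm = 690365·7605/gcd = 5250225825/845 = 6213285

6213285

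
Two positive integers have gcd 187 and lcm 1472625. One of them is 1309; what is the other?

210375

u·v = gcd·lcm = 187·1472625 = 275380875, so v = 275380875/1309 = 210375.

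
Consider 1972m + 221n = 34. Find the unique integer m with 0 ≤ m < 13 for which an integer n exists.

gcd(1972, 221) = 17 (Euclid: 1972 = 8·221 + 204; 221 = 1·204 + 17; 204 = 12·17 + 0), and 17 | 34.
Extended Euclid: 1972·(-1) + 221·(9) = 17. Scale by 2: m₀ = -2.
General solution m = m₀ + 13t; reducing mod 13 gives m = 11 (and n = -98).

11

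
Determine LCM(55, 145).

55 = 5 · 11; 145 = 5 · 29
max exponents: 5 · 11 · 29 = 1595

1595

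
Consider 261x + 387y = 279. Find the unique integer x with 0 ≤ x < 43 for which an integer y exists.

Euclid: 387 = 1·261 + 126; 261 = 2·126 + 9; 126 = 14·9 + 0 → gcd = 9; 279 = 9·31.
Back-substitution yields 261·(3) + 387·(-2) = 9, so one solution is x = 3·31 = 93, y = -2·31 = -62.
Solutions in x differ by 387/9 = 43; the one in [0, 43) is 93 mod 43 = 7.

7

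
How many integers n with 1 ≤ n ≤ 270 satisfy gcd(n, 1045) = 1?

Prime factors of 1045: 5, 11, 19. Count integers ≤ 270 divisible by none of them.
By inclusion–exclusion: 270 − ⌊270/5⌋ − ⌊270/11⌋ − ⌊270/19⌋ + ⌊270/55⌋ + ⌊270/95⌋ + ⌊270/209⌋ − ⌊270/1045⌋ = 185.

185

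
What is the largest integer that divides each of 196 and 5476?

4

Euclid: 5476 = 27·196 + 184; 196 = 1·184 + 12; 184 = 15·12 + 4; 12 = 3·4 + 0. Last nonzero remainder: 4.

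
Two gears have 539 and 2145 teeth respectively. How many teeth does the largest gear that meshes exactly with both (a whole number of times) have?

Euclid: 2145 = 3·539 + 528; 539 = 1·528 + 11; 528 = 48·11 + 0. Last nonzero remainder: 11.

11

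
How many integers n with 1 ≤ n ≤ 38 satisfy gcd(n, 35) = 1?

27

Prime factors of 35: 5, 7. Count integers ≤ 38 divisible by none of them.
By inclusion–exclusion: 38 − ⌊38/5⌋ − ⌊38/7⌋ + ⌊38/35⌋ = 27.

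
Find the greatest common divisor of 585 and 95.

Euclid: 585 = 6·95 + 15; 95 = 6·15 + 5; 15 = 3·5 + 0. Last nonzero remainder: 5.

5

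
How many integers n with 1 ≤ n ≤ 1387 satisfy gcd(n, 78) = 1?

Prime factors of 78: 2, 3, 13. Count integers ≤ 1387 divisible by none of them.
By inclusion–exclusion: 1387 − ⌊1387/2⌋ − ⌊1387/3⌋ − ⌊1387/13⌋ + ⌊1387/6⌋ + ⌊1387/26⌋ + ⌊1387/39⌋ − ⌊1387/78⌋ = 428.

428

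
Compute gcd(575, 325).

575 = 5² · 23
325 = 5² · 13
Common: 5² = 25

25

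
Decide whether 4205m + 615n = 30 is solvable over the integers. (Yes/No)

Yes

By Bézout, 4205m + 615n = 30 has integer solutions iff gcd(4205, 615) | 30.
Euclid: 4205 = 6·615 + 515; 615 = 1·515 + 100; 515 = 5·100 + 15; 100 = 6·15 + 10; 15 = 1·10 + 5; 10 = 2·5 + 0. gcd = 5; 30 mod 5 = 0. Yes.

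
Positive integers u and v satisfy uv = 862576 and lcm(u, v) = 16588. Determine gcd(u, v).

From gcd × lcm = uv: gcd = 862576 / 16588 = 52.

52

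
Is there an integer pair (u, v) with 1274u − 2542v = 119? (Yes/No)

By Bézout, 1274u − 2542v = 119 has integer solutions iff gcd(1274, 2542) | 119.
Euclid: 2542 = 1·1274 + 1268; 1274 = 1·1268 + 6; 1268 = 211·6 + 2; 6 = 3·2 + 0. gcd = 2; 119 mod 2 = 1. No.

No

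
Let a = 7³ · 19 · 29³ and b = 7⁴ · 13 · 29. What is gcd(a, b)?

9947

min exponent per shared prime: 7³ · 29 = 9947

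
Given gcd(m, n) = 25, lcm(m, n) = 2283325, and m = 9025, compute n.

m·n = gcd·lcm = 25·2283325 = 57083125, so n = 57083125/9025 = 6325.

6325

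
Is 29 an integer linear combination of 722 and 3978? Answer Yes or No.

By Bézout, 722x + 3978y = 29 has integer solutions iff gcd(722, 3978) | 29.
Euclid: 3978 = 5·722 + 368; 722 = 1·368 + 354; 368 = 1·354 + 14; 354 = 25·14 + 4; 14 = 3·4 + 2; 4 = 2·2 + 0. gcd = 2; 29 mod 2 = 1. No.

No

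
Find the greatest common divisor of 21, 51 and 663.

gcd(21, 51): 51 = 2·21 + 9; 21 = 2·9 + 3; 9 = 3·3 + 0 → 3
gcd(3, 663): 663 = 221·3 + 0 → 3

3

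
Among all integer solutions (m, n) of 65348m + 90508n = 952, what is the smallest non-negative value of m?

482

gcd(65348, 90508) = 68 (Euclid: 90508 = 1·65348 + 25160; 65348 = 2·25160 + 15028; 25160 = 1·15028 + 10132; 15028 = 1·10132 + 4896; 10132 = 2·4896 + 340; 4896 = 14·340 + 136; 340 = 2·136 + 68; 136 = 2·68 + 0), and 68 | 952.
Extended Euclid: 65348·(-536) + 90508·(387) = 68. Scale by 14: m₀ = -7504.
General solution m = m₀ + 1331t; reducing mod 1331 gives m = 482 (and n = -348).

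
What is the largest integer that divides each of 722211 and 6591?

3

722211 = 3 · 7² · 17³
6591 = 3 · 13³
Common: 3 = 3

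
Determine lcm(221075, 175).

221075 = 5² · 37 · 239; 175 = 5² · 7
max exponents: 5² · 7 · 37 · 239 = 1547525

1547525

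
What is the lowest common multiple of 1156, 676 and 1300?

4884100

1156 = 2² · 17²; 676 = 2² · 13²; 1300 = 2² · 5² · 13
lcm takes max exponent of each prime: 2² · 5² · 13² · 17² = 4884100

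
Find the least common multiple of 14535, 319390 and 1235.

635266710

14535 = 3² · 5 · 17 · 19; 319390 = 2 · 5 · 19 · 41²; 1235 = 5 · 13 · 19
lcm takes max exponent of each prime: 2 · 3² · 5 · 13 · 17 · 19 · 41² = 635266710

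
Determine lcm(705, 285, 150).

705 = 3 · 5 · 47; 285 = 3 · 5 · 19; 150 = 2 · 3 · 5²
lcm takes max exponent of each prime: 2 · 3 · 5² · 19 · 47 = 133950

133950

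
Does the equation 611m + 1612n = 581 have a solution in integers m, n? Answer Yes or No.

gcd(611, 1612): 1612 = 2·611 + 390; 611 = 1·390 + 221; 390 = 1·221 + 169; 221 = 1·169 + 52; 169 = 3·52 + 13; 52 = 4·13 + 0 → 13
13 does not divide 581, so a solution does not exist.

No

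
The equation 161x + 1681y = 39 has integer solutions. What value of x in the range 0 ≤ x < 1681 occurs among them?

397

Euclid: 1681 = 10·161 + 71; 161 = 2·71 + 19; 71 = 3·19 + 14; 19 = 1·14 + 5; 14 = 2·5 + 4; 5 = 1·4 + 1; 4 = 4·1 + 0 → gcd = 1; 39 = 1·39.
Back-substitution yields 161·(355) + 1681·(-34) = 1, so one solution is x = 355·39 = 13845, y = -34·39 = -1326.
Solutions in x differ by 1681/1 = 1681; the one in [0, 1681) is 13845 mod 1681 = 397.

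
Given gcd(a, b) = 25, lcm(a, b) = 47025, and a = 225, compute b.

5225

Using ab = gcd(a,b)·lcm(a,b) = 25·47025 = 1175625, we get b = 1175625/225 = 5225.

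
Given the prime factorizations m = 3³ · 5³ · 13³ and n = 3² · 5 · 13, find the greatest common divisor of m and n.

585

min exponent per shared prime: 3² · 5 · 13 = 585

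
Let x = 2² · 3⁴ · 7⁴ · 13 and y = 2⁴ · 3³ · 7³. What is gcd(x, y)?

37044

min exponent per shared prime: 2² · 3³ · 7³ = 37044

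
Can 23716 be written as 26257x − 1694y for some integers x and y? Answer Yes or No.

Yes

By Bézout, 26257x − 1694y = 23716 has integer solutions iff gcd(26257, 1694) | 23716.
Euclid: 26257 = 15·1694 + 847; 1694 = 2·847 + 0. gcd = 847; 23716 mod 847 = 0. Yes.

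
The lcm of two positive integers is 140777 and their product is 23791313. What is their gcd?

gcd·lcm = product, so gcd = 23791313/140777 = 169.

169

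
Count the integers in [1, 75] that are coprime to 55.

55

Prime factors of 55: 5, 11. Count integers ≤ 75 divisible by none of them.
By inclusion–exclusion: 75 − ⌊75/5⌋ − ⌊75/11⌋ + ⌊75/55⌋ = 55.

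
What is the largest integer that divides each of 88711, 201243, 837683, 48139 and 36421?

88711 = 7 · 19 · 23 · 29; 201243 = 3 · 7² · 37²; 837683 = 7 · 11² · 23 · 43; 48139 = 7 · 13 · 23²; 36421 = 7 · 11² · 43
gcd takes min exponent of each prime: 7 = 7

7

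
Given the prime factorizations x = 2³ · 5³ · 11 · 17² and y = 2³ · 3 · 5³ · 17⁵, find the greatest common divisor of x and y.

min exponent per shared prime: 2³ · 5³ · 17² = 289000

289000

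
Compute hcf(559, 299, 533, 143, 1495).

13

gcd(559, 299): 559 = 1·299 + 260; 299 = 1·260 + 39; 260 = 6·39 + 26; 39 = 1·26 + 13; 26 = 2·13 + 0 → 13
gcd(13, 533): 533 = 41·13 + 0 → 13
gcd(13, 143): 143 = 11·13 + 0 → 13
gcd(13, 1495): 1495 = 115·13 + 0 → 13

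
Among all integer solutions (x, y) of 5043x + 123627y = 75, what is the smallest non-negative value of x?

Reduce mod 123627: 5043x ≡ 75 (mod 123627). With g = gcd(5043, 123627) = 3 dividing 75, divide through: 1681x ≡ 25 (mod 41209).
Since gcd(1681, 41209) = 1, x ≡ 25·(1681)⁻¹ ≡ 30251 (mod 41209). Smallest non-negative: 30251.

30251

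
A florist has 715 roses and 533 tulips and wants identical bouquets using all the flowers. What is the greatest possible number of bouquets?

13

Euclid: 715 = 1·533 + 182; 533 = 2·182 + 169; 182 = 1·169 + 13; 169 = 13·13 + 0. Last nonzero remainder: 13.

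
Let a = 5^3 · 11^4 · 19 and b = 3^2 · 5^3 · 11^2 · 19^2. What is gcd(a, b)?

min exponent per shared prime: 5^3 · 11^2 · 19 = 287375

287375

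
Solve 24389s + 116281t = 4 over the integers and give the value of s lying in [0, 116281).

Reduce mod 116281: 24389s ≡ 4 (mod 116281). With g = gcd(24389, 116281) = 1 dividing 4, divide through: 24389s ≡ 4 (mod 116281).
Since gcd(24389, 116281) = 1, s ≡ 4·(24389)⁻¹ ≡ 5502 (mod 116281). Smallest non-negative: 5502.

5502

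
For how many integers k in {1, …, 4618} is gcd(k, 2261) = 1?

3529

Prime factors of 2261: 7, 17, 19. Count integers ≤ 4618 divisible by none of them.
By inclusion–exclusion: 4618 − ⌊4618/7⌋ − ⌊4618/17⌋ − ⌊4618/19⌋ + ⌊4618/119⌋ + ⌊4618/133⌋ + ⌊4618/323⌋ − ⌊4618/2261⌋ = 3529.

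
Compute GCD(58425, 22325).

475

Euclid: 58425 = 2·22325 + 13775; 22325 = 1·13775 + 8550; 13775 = 1·8550 + 5225; 8550 = 1·5225 + 3325; 5225 = 1·3325 + 1900; 3325 = 1·1900 + 1425; 1900 = 1·1425 + 475; 1425 = 3·475 + 0. Last nonzero remainder: 475.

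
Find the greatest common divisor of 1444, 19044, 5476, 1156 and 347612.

gcd(1444, 19044): 19044 = 13·1444 + 272; 1444 = 5·272 + 84; 272 = 3·84 + 20; 84 = 4·20 + 4; 20 = 5·4 + 0 → 4
gcd(4, 5476): 5476 = 1369·4 + 0 → 4
gcd(4, 1156): 1156 = 289·4 + 0 → 4
gcd(4, 347612): 347612 = 86903·4 + 0 → 4

4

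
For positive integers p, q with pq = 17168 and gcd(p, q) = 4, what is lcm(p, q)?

gcd·lcm = product, so lcm = 17168/4 = 4292.

4292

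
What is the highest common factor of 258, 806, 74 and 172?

gcd(258, 806): 806 = 3·258 + 32; 258 = 8·32 + 2; 32 = 16·2 + 0 → 2
gcd(2, 74): 74 = 37·2 + 0 → 2
gcd(2, 172): 172 = 86·2 + 0 → 2

2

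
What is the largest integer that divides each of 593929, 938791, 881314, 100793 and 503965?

833

gcd(593929, 938791): 938791 = 1·593929 + 344862; 593929 = 1·344862 + 249067; 344862 = 1·249067 + 95795; 249067 = 2·95795 + 57477; 95795 = 1·57477 + 38318; 57477 = 1·38318 + 19159; 38318 = 2·19159 + 0 → 19159
gcd(19159, 881314): 881314 = 46·19159 + 0 → 19159
gcd(19159, 100793): 100793 = 5·19159 + 4998; 19159 = 3·4998 + 4165; 4998 = 1·4165 + 833; 4165 = 5·833 + 0 → 833
gcd(833, 503965): 503965 = 605·833 + 0 → 833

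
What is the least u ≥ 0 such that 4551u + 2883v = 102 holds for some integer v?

45

Reduce mod 2883: 4551u ≡ 102 (mod 2883). With g = gcd(4551, 2883) = 3 dividing 102, divide through: 1517u ≡ 34 (mod 961).
Since gcd(1517, 961) = 1, u ≡ 34·(1517)⁻¹ ≡ 45 (mod 961). Smallest non-negative: 45.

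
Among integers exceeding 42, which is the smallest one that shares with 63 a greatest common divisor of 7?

49

gcd(t, 63) = 7 forces 7 | t; write t = 7s. Then gcd(7s, 7·9) = 7·gcd(s, 9), so need gcd(s, 9) = 1.
7s > 42 gives s ≥ 7. The least s ≥ 7 coprime to 9 is 7, so t = 7·7 = 49.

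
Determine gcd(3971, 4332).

361

Euclid: 4332 = 1·3971 + 361; 3971 = 11·361 + 0. Last nonzero remainder: 361.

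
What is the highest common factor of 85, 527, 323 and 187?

17

85 = 5 · 17; 527 = 17 · 31; 323 = 17 · 19; 187 = 11 · 17
gcd takes min exponent of each prime: 17 = 17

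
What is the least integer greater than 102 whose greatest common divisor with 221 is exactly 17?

gcd(t, 221) = 17 forces 17 | t; write t = 17s. Then gcd(17s, 17·13) = 17·gcd(s, 13), so need gcd(s, 13) = 1.
17s > 102 gives s ≥ 7. The least s ≥ 7 coprime to 13 is 7, so t = 17·7 = 119.

119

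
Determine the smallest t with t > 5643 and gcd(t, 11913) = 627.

6270

Multiples of 627 above 5643: 627·10, 627·11, … . Need the cofactor coprime to 11913/627 = 19.
Checking s = 10, 11, … the first with gcd(s, 19) = 1 is s = 10, giving 6270.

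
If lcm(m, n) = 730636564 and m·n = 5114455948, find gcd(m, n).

gcd·lcm = product, so gcd = 5114455948/730636564 = 7.

7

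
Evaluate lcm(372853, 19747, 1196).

2265454828

372853 = 13 · 23 · 29 · 43; 19747 = 7² · 13 · 31; 1196 = 2² · 13 · 23
lcm takes max exponent of each prime: 2² · 7² · 13 · 23 · 29 · 31 · 43 = 2265454828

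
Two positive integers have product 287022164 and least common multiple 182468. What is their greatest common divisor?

1573

gcd·lcm = product, so gcd = 287022164/182468 = 1573.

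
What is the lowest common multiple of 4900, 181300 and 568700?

4900 = 2² · 5² · 7²; 181300 = 2² · 5² · 7² · 37; 568700 = 2² · 5² · 11² · 47
lcm takes max exponent of each prime: 2² · 5² · 7² · 11² · 37 · 47 = 1031053100

1031053100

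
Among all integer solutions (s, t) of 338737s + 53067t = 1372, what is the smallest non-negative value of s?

gcd(338737, 53067) = 49 (Euclid: 338737 = 6·53067 + 20335; 53067 = 2·20335 + 12397; 20335 = 1·12397 + 7938; 12397 = 1·7938 + 4459; 7938 = 1·4459 + 3479; 4459 = 1·3479 + 980; 3479 = 3·980 + 539; 980 = 1·539 + 441; 539 = 1·441 + 98; 441 = 4·98 + 49; 98 = 2·49 + 0), and 49 | 1372.
Extended Euclid: 338737·(-488) + 53067·(3115) = 49. Scale by 28: s₀ = -13664.
General solution s = s₀ + 1083k; reducing mod 1083 gives s = 415 (and t = -2649).

415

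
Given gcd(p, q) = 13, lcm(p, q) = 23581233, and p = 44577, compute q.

6877

p·q = gcd·lcm = 13·23581233 = 306556029, so q = 306556029/44577 = 6877.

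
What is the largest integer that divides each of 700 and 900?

100

Euclid: 900 = 1·700 + 200; 700 = 3·200 + 100; 200 = 2·100 + 0. Last nonzero remainder: 100.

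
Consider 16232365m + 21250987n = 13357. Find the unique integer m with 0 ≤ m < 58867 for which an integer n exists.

9176

gcd(16232365, 21250987) = 361 (Euclid: 21250987 = 1·16232365 + 5018622; 16232365 = 3·5018622 + 1176499; 5018622 = 4·1176499 + 312626; 1176499 = 3·312626 + 238621; 312626 = 1·238621 + 74005; 238621 = 3·74005 + 16606; 74005 = 4·16606 + 7581; 16606 = 2·7581 + 1444; 7581 = 5·1444 + 361; 1444 = 4·361 + 0), and 361 | 13357.
Extended Euclid: 16232365·(-14071) + 21250987·(10748) = 361. Scale by 37: m₀ = -520627.
General solution m = m₀ + 58867t; reducing mod 58867 gives m = 9176 (and n = -7009).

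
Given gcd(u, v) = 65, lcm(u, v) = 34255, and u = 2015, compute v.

Using uv = gcd(u,v)·lcm(u,v) = 65·34255 = 2226575, we get v = 2226575/2015 = 1105.

1105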